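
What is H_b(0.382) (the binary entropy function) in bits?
0.9594 bits

The binary entropy function is:
H(p) = -p log(p) - (1-p) log(1-p)

H(0.382) = -0.382 × log_2(0.382) - 0.618 × log_2(0.618)
H(0.382) = 0.9594 bits

Note: Binary entropy is maximized at p=0.5 (H=1 bit) and minimized at p=0 or p=1 (H=0).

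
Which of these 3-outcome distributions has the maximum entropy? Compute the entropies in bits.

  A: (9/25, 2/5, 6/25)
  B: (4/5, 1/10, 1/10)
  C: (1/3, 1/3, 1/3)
C

For a discrete distribution over n outcomes, entropy is maximized by the uniform distribution.

Computing entropies:
H(A) = 1.5535 bits
H(B) = 0.9219 bits
H(C) = 1.5850 bits

The uniform distribution (where all probabilities equal 1/3) achieves the maximum entropy of log_2(3) = 1.5850 bits.

Distribution C has the highest entropy.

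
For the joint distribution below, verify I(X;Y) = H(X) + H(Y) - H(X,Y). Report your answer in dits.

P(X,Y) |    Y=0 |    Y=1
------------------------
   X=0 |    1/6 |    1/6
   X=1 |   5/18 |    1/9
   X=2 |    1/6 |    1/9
I(X;Y) = 0.0076 dits

Mutual information has multiple equivalent forms:
- I(X;Y) = H(X) - H(X|Y)
- I(X;Y) = H(Y) - H(Y|X)
- I(X;Y) = H(X) + H(Y) - H(X,Y)

Computing all quantities:
H(X) = 0.4731, H(Y) = 0.2902, H(X,Y) = 0.7557
H(X|Y) = 0.4654, H(Y|X) = 0.2826

Verification:
H(X) - H(X|Y) = 0.4731 - 0.4654 = 0.0076
H(Y) - H(Y|X) = 0.2902 - 0.2826 = 0.0076
H(X) + H(Y) - H(X,Y) = 0.4731 + 0.2902 - 0.7557 = 0.0076

All forms give I(X;Y) = 0.0076 dits. ✓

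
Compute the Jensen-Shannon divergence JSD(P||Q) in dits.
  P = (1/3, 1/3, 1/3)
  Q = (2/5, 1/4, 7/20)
0.0020 dits

Jensen-Shannon divergence is:
JSD(P||Q) = 0.5 × D_KL(P||M) + 0.5 × D_KL(Q||M)
where M = 0.5 × (P + Q) is the mixture distribution.

M = 0.5 × (1/3, 1/3, 1/3) + 0.5 × (2/5, 1/4, 7/20) = (11/30, 7/24, 0.341667)

D_KL(P||M) = 0.0020 dits
D_KL(Q||M) = 0.0020 dits

JSD(P||Q) = 0.5 × 0.0020 + 0.5 × 0.0020 = 0.0020 dits

Unlike KL divergence, JSD is symmetric and bounded: 0 ≤ JSD ≤ log(2).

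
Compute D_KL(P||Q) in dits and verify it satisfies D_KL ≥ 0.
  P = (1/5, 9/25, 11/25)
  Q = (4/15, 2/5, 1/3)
0.0116 dits

KL divergence satisfies the Gibbs inequality: D_KL(P||Q) ≥ 0 for all distributions P, Q.

D_KL(P||Q) = Σ p(x) log(p(x)/q(x))
Term by term:
  x=0: 1/5 × log_10[(1/5)/(4/15)] = -0.0250
  x=1: 9/25 × log_10[(9/25)/(2/5)] = -0.0165
  x=2: 11/25 × log_10[(11/25)/(1/3)] = 0.0531
D_KL(P||Q) = 0.0116 dits

D_KL(P||Q) = 0.0116 ≥ 0 ✓

This non-negativity is a fundamental property: relative entropy cannot be negative because it measures how different Q is from P.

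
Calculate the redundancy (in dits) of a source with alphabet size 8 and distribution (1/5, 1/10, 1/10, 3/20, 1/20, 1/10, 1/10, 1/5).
0.0349 dits

Redundancy measures how far a source is from maximum entropy:
R = H_max - H(X)

Maximum entropy for 8 symbols: H_max = log_10(8) = 0.9031 dits
Actual entropy: H(X) = 0.8682 dits
Redundancy: R = 0.9031 - 0.8682 = 0.0349 dits

This redundancy represents potential for compression: the source could be compressed by 0.0349 dits per symbol.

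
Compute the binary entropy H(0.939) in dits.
0.0998 dits

The binary entropy function is:
H(p) = -p log(p) - (1-p) log(1-p)

H(0.939) = -0.939 × log_10(0.939) - 0.061 × log_10(0.061)
H(0.939) = 0.0998 dits

Note: Binary entropy is maximized at p=0.5 (H=1 bit) and minimized at p=0 or p=1 (H=0).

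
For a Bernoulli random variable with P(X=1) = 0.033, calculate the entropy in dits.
0.0630 dits

The binary entropy function is:
H(p) = -p log(p) - (1-p) log(1-p)

H(0.033) = -0.033 × log_10(0.033) - 0.967 × log_10(0.967)
H(0.033) = 0.0630 dits

Note: Binary entropy is maximized at p=0.5 (H=1 bit) and minimized at p=0 or p=1 (H=0).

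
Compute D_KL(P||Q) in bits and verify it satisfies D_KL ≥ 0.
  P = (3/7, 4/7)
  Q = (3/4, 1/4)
0.3355 bits

KL divergence satisfies the Gibbs inequality: D_KL(P||Q) ≥ 0 for all distributions P, Q.

D_KL(P||Q) = Σ p(x) log(p(x)/q(x))
Term by term:
  x=0: 3/7 × log_2[(3/7)/(3/4)] = -0.3460
  x=1: 4/7 × log_2[(4/7)/(1/4)] = 0.6815
D_KL(P||Q) = 0.3355 bits

D_KL(P||Q) = 0.3355 ≥ 0 ✓

This non-negativity is a fundamental property: relative entropy cannot be negative because it measures how different Q is from P.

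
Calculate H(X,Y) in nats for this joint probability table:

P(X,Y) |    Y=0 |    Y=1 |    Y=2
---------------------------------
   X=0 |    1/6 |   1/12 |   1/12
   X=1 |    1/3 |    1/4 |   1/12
1.6326 nats

Joint entropy is H(X,Y) = -Σ_{x,y} p(x,y) log p(x,y).

Summing over all non-zero entries:
H(X,Y) = -[1/6·log_e(1/6) + 1/12·log_e(1/12) + 1/12·log_e(1/12) + 1/3·log_e(1/3) + 1/4·log_e(1/4) + 1/12·log_e(1/12)]
H(X,Y) = 1.6326 nats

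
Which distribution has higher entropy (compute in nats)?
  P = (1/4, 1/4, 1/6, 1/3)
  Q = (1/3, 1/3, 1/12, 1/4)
P

Computing entropies in nats:
H(P) = 1.3580
H(Q) = 1.2861

Distribution P has higher entropy.

Intuition: The distribution closer to uniform (more spread out) has higher entropy.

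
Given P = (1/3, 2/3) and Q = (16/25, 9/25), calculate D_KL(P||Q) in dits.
0.0840 dits

KL divergence: D_KL(P||Q) = Σ p(x) log(p(x)/q(x))

Computing term by term:
  x=0: 1/3 × log_10[(1/3)/(16/25)] = 1/3 × -0.2833 = -0.0944
  x=1: 2/3 × log_10[(2/3)/(9/25)] = 2/3 × 0.2676 = 0.1784

D_KL(P||Q) = 0.0840 dits

Note: KL divergence is always non-negative and equals 0 iff P = Q.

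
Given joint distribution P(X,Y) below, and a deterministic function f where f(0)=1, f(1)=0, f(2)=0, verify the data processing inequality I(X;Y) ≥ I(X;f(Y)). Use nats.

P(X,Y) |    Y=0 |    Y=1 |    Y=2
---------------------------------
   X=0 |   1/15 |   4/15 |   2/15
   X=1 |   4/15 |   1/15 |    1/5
I(X;Y) = 0.1330, I(X;f(Y)) = 0.0754, inequality holds: 0.1330 ≥ 0.0754

Data Processing Inequality: For any Markov chain X → Y → Z, we have I(X;Y) ≥ I(X;Z).

Here Z = f(Y) is a deterministic function of Y, forming X → Y → Z.

Original I(X;Y) = 0.1330 nats

After applying f:
P(X,Z) where Z=f(Y):
- P(X,Z=0) = P(X,Y=1) + P(X,Y=2)
- P(X,Z=1) = P(X,Y=0)

I(X;Z) = I(X;f(Y)) = 0.0754 nats

Verification: 0.1330 ≥ 0.0754 ✓

Information cannot be created by processing; the function f can only lose information about X.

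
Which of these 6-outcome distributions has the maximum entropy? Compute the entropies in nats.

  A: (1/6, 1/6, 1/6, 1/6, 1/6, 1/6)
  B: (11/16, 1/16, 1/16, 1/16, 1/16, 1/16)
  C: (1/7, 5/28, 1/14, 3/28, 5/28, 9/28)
A

For a discrete distribution over n outcomes, entropy is maximized by the uniform distribution.

Computing entropies:
H(A) = 1.7918 nats
H(B) = 1.1240 nats
H(C) = 1.6859 nats

The uniform distribution (where all probabilities equal 1/6) achieves the maximum entropy of log_e(6) = 1.7918 nats.

Distribution A has the highest entropy.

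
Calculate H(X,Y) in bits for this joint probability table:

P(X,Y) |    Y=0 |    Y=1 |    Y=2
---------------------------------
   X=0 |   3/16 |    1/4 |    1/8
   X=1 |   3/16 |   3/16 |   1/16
2.4835 bits

Joint entropy is H(X,Y) = -Σ_{x,y} p(x,y) log p(x,y).

Summing over all non-zero entries:
H(X,Y) = -[3/16·log_2(3/16) + 1/4·log_2(1/4) + 1/8·log_2(1/8) + 3/16·log_2(3/16) + 3/16·log_2(3/16) + 1/16·log_2(1/16)]
H(X,Y) = 2.4835 bits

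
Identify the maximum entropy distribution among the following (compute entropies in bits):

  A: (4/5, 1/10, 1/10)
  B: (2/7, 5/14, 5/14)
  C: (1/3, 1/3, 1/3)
C

For a discrete distribution over n outcomes, entropy is maximized by the uniform distribution.

Computing entropies:
H(A) = 0.9219 bits
H(B) = 1.5774 bits
H(C) = 1.5850 bits

The uniform distribution (where all probabilities equal 1/3) achieves the maximum entropy of log_2(3) = 1.5850 bits.

Distribution C has the highest entropy.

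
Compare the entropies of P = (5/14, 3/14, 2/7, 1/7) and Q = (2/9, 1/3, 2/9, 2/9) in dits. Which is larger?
Q

Computing entropies in dits:
H(P) = 0.5792
H(Q) = 0.5945

Distribution Q has higher entropy.

Intuition: The distribution closer to uniform (more spread out) has higher entropy.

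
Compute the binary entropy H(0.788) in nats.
0.5166 nats

The binary entropy function is:
H(p) = -p log(p) - (1-p) log(1-p)

H(0.788) = -0.788 × log_e(0.788) - 0.212 × log_e(0.212)
H(0.788) = 0.5166 nats

Note: Binary entropy is maximized at p=0.5 (H=1 bit) and minimized at p=0 or p=1 (H=0).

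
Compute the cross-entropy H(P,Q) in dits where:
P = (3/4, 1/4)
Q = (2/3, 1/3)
0.2513 dits

Cross-entropy: H(P,Q) = -Σ p(x) log q(x)

Alternatively: H(P,Q) = H(P) + D_KL(P||Q)
H(P) = 0.2442 dits
D_KL(P||Q) = 0.0071 dits

H(P,Q) = 0.2442 + 0.0071 = 0.2513 dits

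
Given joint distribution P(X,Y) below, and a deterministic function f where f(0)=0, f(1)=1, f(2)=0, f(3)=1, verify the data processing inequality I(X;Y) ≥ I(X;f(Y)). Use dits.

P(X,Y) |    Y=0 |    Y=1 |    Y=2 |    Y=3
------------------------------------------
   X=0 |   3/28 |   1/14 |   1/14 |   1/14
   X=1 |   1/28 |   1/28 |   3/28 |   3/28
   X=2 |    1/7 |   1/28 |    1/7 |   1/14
I(X;Y) = 0.0226, I(X;f(Y)) = 0.0091, inequality holds: 0.0226 ≥ 0.0091

Data Processing Inequality: For any Markov chain X → Y → Z, we have I(X;Y) ≥ I(X;Z).

Here Z = f(Y) is a deterministic function of Y, forming X → Y → Z.

Original I(X;Y) = 0.0226 dits

After applying f:
P(X,Z) where Z=f(Y):
- P(X,Z=0) = P(X,Y=0) + P(X,Y=2)
- P(X,Z=1) = P(X,Y=1) + P(X,Y=3)

I(X;Z) = I(X;f(Y)) = 0.0091 dits

Verification: 0.0226 ≥ 0.0091 ✓

Information cannot be created by processing; the function f can only lose information about X.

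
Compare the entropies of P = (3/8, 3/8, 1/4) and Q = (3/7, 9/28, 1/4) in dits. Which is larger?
P

Computing entropies in dits:
H(P) = 0.4700
H(Q) = 0.4667

Distribution P has higher entropy.

Intuition: The distribution closer to uniform (more spread out) has higher entropy.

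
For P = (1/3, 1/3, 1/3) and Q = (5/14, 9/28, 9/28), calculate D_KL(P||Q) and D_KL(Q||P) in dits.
D_KL(P||Q) = 0.0005, D_KL(Q||P) = 0.0005

KL divergence is not symmetric: D_KL(P||Q) ≠ D_KL(Q||P) in general.

D_KL(P||Q) = 0.0005 dits
D_KL(Q||P) = 0.0005 dits

In this case they happen to be equal (to 4 decimal places).

This asymmetry is why KL divergence is not a true distance metric.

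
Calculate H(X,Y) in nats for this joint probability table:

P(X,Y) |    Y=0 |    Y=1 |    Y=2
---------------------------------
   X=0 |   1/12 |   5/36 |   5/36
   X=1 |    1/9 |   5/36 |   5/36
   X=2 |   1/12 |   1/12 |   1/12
2.1691 nats

Joint entropy is H(X,Y) = -Σ_{x,y} p(x,y) log p(x,y).

Summing over all non-zero entries:
H(X,Y) = -[1/12·log_e(1/12) + 5/36·log_e(5/36) + 5/36·log_e(5/36) + 1/9·log_e(1/9) + 5/36·log_e(5/36) + 5/36·log_e(5/36) + 1/12·log_e(1/12) + 1/12·log_e(1/12) + 1/12·log_e(1/12)]
H(X,Y) = 2.1691 nats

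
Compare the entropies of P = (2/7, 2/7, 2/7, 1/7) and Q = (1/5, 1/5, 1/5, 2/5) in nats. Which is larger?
P

Computing entropies in nats:
H(P) = 1.3518
H(Q) = 1.3322

Distribution P has higher entropy.

Intuition: The distribution closer to uniform (more spread out) has higher entropy.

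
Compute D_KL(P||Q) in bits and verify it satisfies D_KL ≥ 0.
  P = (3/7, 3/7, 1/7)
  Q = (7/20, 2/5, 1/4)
0.0525 bits

KL divergence satisfies the Gibbs inequality: D_KL(P||Q) ≥ 0 for all distributions P, Q.

D_KL(P||Q) = Σ p(x) log(p(x)/q(x))
Term by term:
  x=0: 3/7 × log_2[(3/7)/(7/20)] = 0.1252
  x=1: 3/7 × log_2[(3/7)/(2/5)] = 0.0427
  x=2: 1/7 × log_2[(1/7)/(1/4)] = -0.1153
D_KL(P||Q) = 0.0525 bits

D_KL(P||Q) = 0.0525 ≥ 0 ✓

This non-negativity is a fundamental property: relative entropy cannot be negative because it measures how different Q is from P.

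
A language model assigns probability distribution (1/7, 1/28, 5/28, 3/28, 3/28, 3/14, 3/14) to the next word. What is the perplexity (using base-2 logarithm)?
6.3183

Perplexity is 2^H (or exp(H) for natural log).

First, H = -Σ p log p = 2.6595 bits
Perplexity = 2^2.6595 = 6.3183

Interpretation: The model's uncertainty is equivalent to choosing uniformly among 6.3 options.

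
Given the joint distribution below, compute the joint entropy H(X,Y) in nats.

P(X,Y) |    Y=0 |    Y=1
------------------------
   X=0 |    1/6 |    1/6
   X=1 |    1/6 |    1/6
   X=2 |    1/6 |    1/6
1.7918 nats

Joint entropy is H(X,Y) = -Σ_{x,y} p(x,y) log p(x,y).

Summing over all non-zero entries:
H(X,Y) = -[1/6·log_e(1/6) + 1/6·log_e(1/6) + 1/6·log_e(1/6) + 1/6·log_e(1/6) + 1/6·log_e(1/6) + 1/6·log_e(1/6)]
H(X,Y) = 1.7918 nats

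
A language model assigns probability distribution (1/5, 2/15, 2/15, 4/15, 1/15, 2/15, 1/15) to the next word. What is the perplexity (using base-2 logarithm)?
6.3053

Perplexity is 2^H (or exp(H) for natural log).

First, H = -Σ p log p = 2.6566 bits
Perplexity = 2^2.6566 = 6.3053

Interpretation: The model's uncertainty is equivalent to choosing uniformly among 6.3 options.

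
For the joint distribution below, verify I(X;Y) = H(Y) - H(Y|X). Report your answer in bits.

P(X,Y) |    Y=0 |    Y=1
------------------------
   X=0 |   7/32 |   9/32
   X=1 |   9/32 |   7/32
I(X;Y) = 0.0113 bits

Mutual information has multiple equivalent forms:
- I(X;Y) = H(X) - H(X|Y)
- I(X;Y) = H(Y) - H(Y|X)
- I(X;Y) = H(X) + H(Y) - H(X,Y)

Computing all quantities:
H(X) = 1.0000, H(Y) = 1.0000, H(X,Y) = 1.9887
H(X|Y) = 0.9887, H(Y|X) = 0.9887

Verification:
H(X) - H(X|Y) = 1.0000 - 0.9887 = 0.0113
H(Y) - H(Y|X) = 1.0000 - 0.9887 = 0.0113
H(X) + H(Y) - H(X,Y) = 1.0000 + 1.0000 - 1.9887 = 0.0113

All forms give I(X;Y) = 0.0113 bits. ✓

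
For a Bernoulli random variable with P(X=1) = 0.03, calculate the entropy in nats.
0.1347 nats

The binary entropy function is:
H(p) = -p log(p) - (1-p) log(1-p)

H(0.03) = -0.03 × log_e(0.03) - 0.97 × log_e(0.97)
H(0.03) = 0.1347 nats

Note: Binary entropy is maximized at p=0.5 (H=1 bit) and minimized at p=0 or p=1 (H=0).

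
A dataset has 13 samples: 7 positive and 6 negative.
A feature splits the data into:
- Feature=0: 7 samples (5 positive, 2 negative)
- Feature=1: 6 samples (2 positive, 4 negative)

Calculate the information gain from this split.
0.1071 bits

Information Gain = H(Y) - H(Y|Feature)

Before split:
P(positive) = 7/13 = 0.5385
H(Y) = 0.9957 bits

After split:
Feature=0: H = 0.8631 bits (weight = 7/13)
Feature=1: H = 0.9183 bits (weight = 6/13)
H(Y|Feature) = (7/13)×0.8631 + (6/13)×0.9183 = 0.8886 bits

Information Gain = 0.9957 - 0.8886 = 0.1071 bits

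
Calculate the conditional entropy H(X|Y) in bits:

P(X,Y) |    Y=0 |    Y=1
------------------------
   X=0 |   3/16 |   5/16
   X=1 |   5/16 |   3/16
0.9544 bits

Using the chain rule: H(X|Y) = H(X,Y) - H(Y)

First, compute H(X,Y) = 1.9544 bits

Marginal P(Y) = (1/2, 1/2)
H(Y) = 1.0000 bits

H(X|Y) = H(X,Y) - H(Y) = 1.9544 - 1.0000 = 0.9544 bits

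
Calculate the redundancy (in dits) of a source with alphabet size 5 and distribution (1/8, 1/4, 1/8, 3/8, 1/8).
0.0501 dits

Redundancy measures how far a source is from maximum entropy:
R = H_max - H(X)

Maximum entropy for 5 symbols: H_max = log_10(5) = 0.6990 dits
Actual entropy: H(X) = 0.6489 dits
Redundancy: R = 0.6990 - 0.6489 = 0.0501 dits

This redundancy represents potential for compression: the source could be compressed by 0.0501 dits per symbol.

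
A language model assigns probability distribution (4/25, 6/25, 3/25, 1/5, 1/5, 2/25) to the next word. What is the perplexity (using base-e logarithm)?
5.6745

Perplexity is e^H (or exp(H) for natural log).

First, H = -Σ p log p = 1.7360 nats
Perplexity = e^1.7360 = 5.6745

Interpretation: The model's uncertainty is equivalent to choosing uniformly among 5.7 options.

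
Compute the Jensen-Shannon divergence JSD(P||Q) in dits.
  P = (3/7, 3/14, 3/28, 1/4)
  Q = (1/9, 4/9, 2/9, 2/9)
0.0352 dits

Jensen-Shannon divergence is:
JSD(P||Q) = 0.5 × D_KL(P||M) + 0.5 × D_KL(Q||M)
where M = 0.5 × (P + Q) is the mixture distribution.

M = 0.5 × (3/7, 3/14, 3/28, 1/4) + 0.5 × (1/9, 4/9, 2/9, 2/9) = (0.269841, 0.329365, 0.164683, 0.236111)

D_KL(P||M) = 0.0323 dits
D_KL(Q||M) = 0.0381 dits

JSD(P||Q) = 0.5 × 0.0323 + 0.5 × 0.0381 = 0.0352 dits

Unlike KL divergence, JSD is symmetric and bounded: 0 ≤ JSD ≤ log(2).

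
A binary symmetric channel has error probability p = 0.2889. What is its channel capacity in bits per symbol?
0.1327 bits

For a binary symmetric channel (BSC) with error probability p:
Capacity C = 1 - H(p) bits per symbol

where H(p) = -p log₂(p) - (1-p) log₂(1-p) is the binary entropy function.

H(0.2889) = 0.8673 bits
C = 1 - 0.8673 = 0.1327 bits per symbol

This means we can reliably transmit up to 0.1327 bits of information per channel use.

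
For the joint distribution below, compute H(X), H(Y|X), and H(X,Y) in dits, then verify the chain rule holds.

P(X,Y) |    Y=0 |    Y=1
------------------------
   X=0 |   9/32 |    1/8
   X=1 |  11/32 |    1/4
H(X,Y) = 0.5778, H(X) = 0.2934, H(Y|X) = 0.2844 (all in dits)

Chain rule: H(X,Y) = H(X) + H(Y|X)

Left side — joint entropy directly:
H(X,Y) = -Σ p(x,y) log p(x,y) = 0.5778 dits

Right side — compute H(Y|X) from the conditional distributions:
P(X) = (13/32, 19/32), so H(X) = 0.2934 dits
H(Y|X) = Σ_x P(X=x) · H(Y|X=x):
  P(Y|X=0) = (9/13, 4/13), H(Y|X=0) = 0.2681, weight P(X=0) = 13/32
  P(Y|X=1) = (11/19, 8/19), H(Y|X=1) = 0.2956, weight P(X=1) = 19/32
H(Y|X) = 0.2844 dits

H(X) + H(Y|X) = 0.2934 + 0.2844 = 0.5778 dits

Both sides equal 0.5778 dits. ✓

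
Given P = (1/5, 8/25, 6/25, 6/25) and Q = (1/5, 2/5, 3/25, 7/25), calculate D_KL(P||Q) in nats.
0.0580 nats

KL divergence: D_KL(P||Q) = Σ p(x) log(p(x)/q(x))

Computing term by term:
  x=0: 1/5 × log_e[(1/5)/(1/5)] = 1/5 × 0.0000 = 0.0000
  x=1: 8/25 × log_e[(8/25)/(2/5)] = 8/25 × -0.2231 = -0.0714
  x=2: 6/25 × log_e[(6/25)/(3/25)] = 6/25 × 0.6931 = 0.1664
  x=3: 6/25 × log_e[(6/25)/(7/25)] = 6/25 × -0.1542 = -0.0370

D_KL(P||Q) = 0.0580 nats

Note: KL divergence is always non-negative and equals 0 iff P = Q.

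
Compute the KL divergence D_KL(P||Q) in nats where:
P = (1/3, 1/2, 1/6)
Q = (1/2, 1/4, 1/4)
0.1438 nats

KL divergence: D_KL(P||Q) = Σ p(x) log(p(x)/q(x))

Computing term by term:
  x=0: 1/3 × log_e[(1/3)/(1/2)] = 1/3 × -0.4055 = -0.1352
  x=1: 1/2 × log_e[(1/2)/(1/4)] = 1/2 × 0.6931 = 0.3466
  x=2: 1/6 × log_e[(1/6)/(1/4)] = 1/6 × -0.4055 = -0.0676

D_KL(P||Q) = 0.1438 nats

Note: KL divergence is always non-negative and equals 0 iff P = Q.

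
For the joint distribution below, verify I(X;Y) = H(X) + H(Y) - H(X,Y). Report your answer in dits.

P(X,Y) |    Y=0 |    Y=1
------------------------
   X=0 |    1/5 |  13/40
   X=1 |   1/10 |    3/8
I(X;Y) = 0.0076 dits

Mutual information has multiple equivalent forms:
- I(X;Y) = H(X) - H(X|Y)
- I(X;Y) = H(Y) - H(Y|X)
- I(X;Y) = H(X) + H(Y) - H(X,Y)

Computing all quantities:
H(X) = 0.3005, H(Y) = 0.2653, H(X,Y) = 0.5582
H(X|Y) = 0.2929, H(Y|X) = 0.2577

Verification:
H(X) - H(X|Y) = 0.3005 - 0.2929 = 0.0076
H(Y) - H(Y|X) = 0.2653 - 0.2577 = 0.0076
H(X) + H(Y) - H(X,Y) = 0.3005 + 0.2653 - 0.5582 = 0.0076

All forms give I(X;Y) = 0.0076 dits. ✓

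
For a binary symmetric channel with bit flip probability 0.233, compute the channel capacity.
0.2168 bits

For a binary symmetric channel (BSC) with error probability p:
Capacity C = 1 - H(p) bits per symbol

where H(p) = -p log₂(p) - (1-p) log₂(1-p) is the binary entropy function.

H(0.233) = 0.7832 bits
C = 1 - 0.7832 = 0.2168 bits per symbol

This means we can reliably transmit up to 0.2168 bits of information per channel use.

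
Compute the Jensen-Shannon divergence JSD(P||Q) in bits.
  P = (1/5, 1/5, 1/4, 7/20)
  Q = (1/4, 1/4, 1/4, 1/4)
0.0101 bits

Jensen-Shannon divergence is:
JSD(P||Q) = 0.5 × D_KL(P||M) + 0.5 × D_KL(Q||M)
where M = 0.5 × (P + Q) is the mixture distribution.

M = 0.5 × (1/5, 1/5, 1/4, 7/20) + 0.5 × (1/4, 1/4, 1/4, 1/4) = (9/40, 9/40, 1/4, 3/10)

D_KL(P||M) = 0.0099 bits
D_KL(Q||M) = 0.0102 bits

JSD(P||Q) = 0.5 × 0.0099 + 0.5 × 0.0102 = 0.0101 bits

Unlike KL divergence, JSD is symmetric and bounded: 0 ≤ JSD ≤ log(2).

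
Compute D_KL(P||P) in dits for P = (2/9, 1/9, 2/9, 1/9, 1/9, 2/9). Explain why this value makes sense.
0.0000 dits

KL divergence satisfies the Gibbs inequality: D_KL(P||Q) ≥ 0 for all distributions P, Q.

D_KL(P||Q) = Σ p(x) log(p(x)/q(x))
Each term is p(x) × log_10(p(x)/p(x)) = p(x) × log_10(1) = 0, so the sum is 0.
D_KL(P||Q) = 0.0000 dits

When P = Q, the KL divergence is exactly 0, as there is no 'divergence' between identical distributions.

This non-negativity is a fundamental property: relative entropy cannot be negative because it measures how different Q is from P.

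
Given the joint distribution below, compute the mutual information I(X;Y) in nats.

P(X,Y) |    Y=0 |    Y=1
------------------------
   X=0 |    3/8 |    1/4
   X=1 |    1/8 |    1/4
0.0338 nats

Mutual information: I(X;Y) = H(X) + H(Y) - H(X,Y)

Marginals:
P(X) = (5/8, 3/8), H(X) = 0.6616 nats
P(Y) = (1/2, 1/2), H(Y) = 0.6931 nats

Joint entropy: H(X,Y) = 1.3209 nats

I(X;Y) = 0.6616 + 0.6931 - 1.3209 = 0.0338 nats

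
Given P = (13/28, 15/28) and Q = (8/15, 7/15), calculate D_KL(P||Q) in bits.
0.0138 bits

KL divergence: D_KL(P||Q) = Σ p(x) log(p(x)/q(x))

Computing term by term:
  x=0: 13/28 × log_2[(13/28)/(8/15)] = 13/28 × -0.2000 = -0.0929
  x=1: 15/28 × log_2[(15/28)/(7/15)] = 15/28 × 0.1991 = 0.1066

D_KL(P||Q) = 0.0138 bits

Note: KL divergence is always non-negative and equals 0 iff P = Q.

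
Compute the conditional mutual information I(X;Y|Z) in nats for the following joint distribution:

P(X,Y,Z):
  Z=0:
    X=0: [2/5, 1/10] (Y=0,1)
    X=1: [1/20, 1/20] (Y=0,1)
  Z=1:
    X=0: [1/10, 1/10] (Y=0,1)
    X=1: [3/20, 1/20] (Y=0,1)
0.0314 nats

Conditional mutual information: I(X;Y|Z) = H(X|Z) + H(Y|Z) - H(X,Y|Z)

H(Z) = 0.6730
H(X,Z) = 1.2206 → H(X|Z) = 0.5476
H(Y,Z) = 1.2750 → H(Y|Z) = 0.6020
H(X,Y,Z) = 1.7912 → H(X,Y|Z) = 1.1182

I(X;Y|Z) = 0.5476 + 0.6020 - 1.1182 = 0.0314 nats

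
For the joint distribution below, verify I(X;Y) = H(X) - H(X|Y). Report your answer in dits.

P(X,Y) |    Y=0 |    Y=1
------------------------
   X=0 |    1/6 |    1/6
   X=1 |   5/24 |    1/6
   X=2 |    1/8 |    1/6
I(X;Y) = 0.0023 dits

Mutual information has multiple equivalent forms:
- I(X;Y) = H(X) - H(X|Y)
- I(X;Y) = H(Y) - H(Y|X)
- I(X;Y) = H(X) + H(Y) - H(X,Y)

Computing all quantities:
H(X) = 0.4749, H(Y) = 0.3010, H(X,Y) = 0.7736
H(X|Y) = 0.4725, H(Y|X) = 0.2987

Verification:
H(X) - H(X|Y) = 0.4749 - 0.4725 = 0.0023
H(Y) - H(Y|X) = 0.3010 - 0.2987 = 0.0023
H(X) + H(Y) - H(X,Y) = 0.4749 + 0.3010 - 0.7736 = 0.0023

All forms give I(X;Y) = 0.0023 dits. ✓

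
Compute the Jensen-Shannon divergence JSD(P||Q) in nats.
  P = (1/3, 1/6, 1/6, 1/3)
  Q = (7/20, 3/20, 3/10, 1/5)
0.0184 nats

Jensen-Shannon divergence is:
JSD(P||Q) = 0.5 × D_KL(P||M) + 0.5 × D_KL(Q||M)
where M = 0.5 × (P + Q) is the mixture distribution.

M = 0.5 × (1/3, 1/6, 1/6, 1/3) + 0.5 × (7/20, 3/20, 3/10, 1/5) = (0.341667, 0.158333, 7/30, 4/15)

D_KL(P||M) = 0.0186 nats
D_KL(Q||M) = 0.0182 nats

JSD(P||Q) = 0.5 × 0.0186 + 0.5 × 0.0182 = 0.0184 nats

Unlike KL divergence, JSD is symmetric and bounded: 0 ≤ JSD ≤ log(2).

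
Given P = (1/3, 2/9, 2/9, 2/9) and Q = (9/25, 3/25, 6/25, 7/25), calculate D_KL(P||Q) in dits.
0.0186 dits

KL divergence: D_KL(P||Q) = Σ p(x) log(p(x)/q(x))

Computing term by term:
  x=0: 1/3 × log_10[(1/3)/(9/25)] = 1/3 × -0.0334 = -0.0111
  x=1: 2/9 × log_10[(2/9)/(3/25)] = 2/9 × 0.2676 = 0.0595
  x=2: 2/9 × log_10[(2/9)/(6/25)] = 2/9 × -0.0334 = -0.0074
  x=3: 2/9 × log_10[(2/9)/(7/25)] = 2/9 × -0.1004 = -0.0223

D_KL(P||Q) = 0.0186 dits

Note: KL divergence is always non-negative and equals 0 iff P = Q.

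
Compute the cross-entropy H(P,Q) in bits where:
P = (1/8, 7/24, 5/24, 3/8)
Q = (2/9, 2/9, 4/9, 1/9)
2.3366 bits

Cross-entropy: H(P,Q) = -Σ p(x) log q(x)

Alternatively: H(P,Q) = H(P) + D_KL(P||Q)
H(P) = 1.8956 bits
D_KL(P||Q) = 0.4410 bits

H(P,Q) = 1.8956 + 0.4410 = 2.3366 bits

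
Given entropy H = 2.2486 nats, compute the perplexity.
9.4745

Perplexity is e^H (or exp(H) for natural log).

H = 2.2486 nats
Perplexity = e^2.2486 = 9.4745

Interpretation: The model's uncertainty is equivalent to choosing uniformly among 9.5 options.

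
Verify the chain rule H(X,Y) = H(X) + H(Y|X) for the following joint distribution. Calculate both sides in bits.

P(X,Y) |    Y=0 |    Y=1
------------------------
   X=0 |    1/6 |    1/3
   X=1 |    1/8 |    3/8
H(X,Y) = 1.8648, H(X) = 1.0000, H(Y|X) = 0.8648 (all in bits)

Chain rule: H(X,Y) = H(X) + H(Y|X)

Left side — joint entropy directly:
H(X,Y) = -Σ p(x,y) log p(x,y) = 1.8648 bits

Right side — compute H(Y|X) from the conditional distributions:
P(X) = (1/2, 1/2), so H(X) = 1.0000 bits
H(Y|X) = Σ_x P(X=x) · H(Y|X=x):
  P(Y|X=0) = (1/3, 2/3), H(Y|X=0) = 0.9183, weight P(X=0) = 1/2
  P(Y|X=1) = (1/4, 3/4), H(Y|X=1) = 0.8113, weight P(X=1) = 1/2
H(Y|X) = 0.8648 bits

H(X) + H(Y|X) = 1.0000 + 0.8648 = 1.8648 bits

Both sides equal 1.8648 bits. ✓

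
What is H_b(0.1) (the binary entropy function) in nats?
0.3251 nats

The binary entropy function is:
H(p) = -p log(p) - (1-p) log(1-p)

H(0.1) = -0.1 × log_e(0.1) - 0.9 × log_e(0.9)
H(0.1) = 0.3251 nats

Note: Binary entropy is maximized at p=0.5 (H=1 bit) and minimized at p=0 or p=1 (H=0).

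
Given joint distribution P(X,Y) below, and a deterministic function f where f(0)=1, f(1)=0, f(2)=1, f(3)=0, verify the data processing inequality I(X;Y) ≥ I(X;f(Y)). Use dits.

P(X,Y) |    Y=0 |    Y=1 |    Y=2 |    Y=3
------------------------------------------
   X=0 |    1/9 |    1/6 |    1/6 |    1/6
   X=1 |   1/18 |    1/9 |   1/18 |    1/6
I(X;Y) = 0.0083, I(X;f(Y)) = 0.0063, inequality holds: 0.0083 ≥ 0.0063

Data Processing Inequality: For any Markov chain X → Y → Z, we have I(X;Y) ≥ I(X;Z).

Here Z = f(Y) is a deterministic function of Y, forming X → Y → Z.

Original I(X;Y) = 0.0083 dits

After applying f:
P(X,Z) where Z=f(Y):
- P(X,Z=0) = P(X,Y=1) + P(X,Y=3)
- P(X,Z=1) = P(X,Y=0) + P(X,Y=2)

I(X;Z) = I(X;f(Y)) = 0.0063 dits

Verification: 0.0083 ≥ 0.0063 ✓

Information cannot be created by processing; the function f can only lose information about X.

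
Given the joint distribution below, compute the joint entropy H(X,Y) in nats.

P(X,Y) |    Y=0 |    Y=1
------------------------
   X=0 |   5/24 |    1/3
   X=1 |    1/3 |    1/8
1.3191 nats

Joint entropy is H(X,Y) = -Σ_{x,y} p(x,y) log p(x,y).

Summing over all non-zero entries:
H(X,Y) = -[5/24·log_e(5/24) + 1/3·log_e(1/3) + 1/3·log_e(1/3) + 1/8·log_e(1/8)]
H(X,Y) = 1.3191 nats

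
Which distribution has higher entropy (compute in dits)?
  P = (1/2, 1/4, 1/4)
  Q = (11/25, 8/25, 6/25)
Q

Computing entropies in dits:
H(P) = 0.4515
H(Q) = 0.4640

Distribution Q has higher entropy.

Intuition: The distribution closer to uniform (more spread out) has higher entropy.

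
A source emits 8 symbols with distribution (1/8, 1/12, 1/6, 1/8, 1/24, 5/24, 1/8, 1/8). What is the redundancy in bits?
0.1079 bits

Redundancy measures how far a source is from maximum entropy:
R = H_max - H(X)

Maximum entropy for 8 symbols: H_max = log_2(8) = 3.0000 bits
Actual entropy: H(X) = 2.8921 bits
Redundancy: R = 3.0000 - 2.8921 = 0.1079 bits

This redundancy represents potential for compression: the source could be compressed by 0.1079 bits per symbol.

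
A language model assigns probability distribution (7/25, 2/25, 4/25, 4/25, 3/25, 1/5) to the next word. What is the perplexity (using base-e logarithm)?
5.5914

Perplexity is e^H (or exp(H) for natural log).

First, H = -Σ p log p = 1.7212 nats
Perplexity = e^1.7212 = 5.5914

Interpretation: The model's uncertainty is equivalent to choosing uniformly among 5.6 options.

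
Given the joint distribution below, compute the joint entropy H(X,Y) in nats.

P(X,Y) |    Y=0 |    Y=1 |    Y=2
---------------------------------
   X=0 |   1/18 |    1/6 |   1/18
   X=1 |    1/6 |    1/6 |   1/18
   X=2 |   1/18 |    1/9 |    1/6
2.0809 nats

Joint entropy is H(X,Y) = -Σ_{x,y} p(x,y) log p(x,y).

Summing over all non-zero entries:
H(X,Y) = -[1/18·log_e(1/18) + 1/6·log_e(1/6) + 1/18·log_e(1/18) + 1/6·log_e(1/6) + 1/6·log_e(1/6) + 1/18·log_e(1/18) + 1/18·log_e(1/18) + 1/9·log_e(1/9) + 1/6·log_e(1/6)]
H(X,Y) = 2.0809 nats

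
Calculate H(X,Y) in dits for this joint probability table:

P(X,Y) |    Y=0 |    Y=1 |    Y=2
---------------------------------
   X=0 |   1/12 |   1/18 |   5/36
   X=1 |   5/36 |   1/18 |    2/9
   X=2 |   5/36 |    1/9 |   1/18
0.9076 dits

Joint entropy is H(X,Y) = -Σ_{x,y} p(x,y) log p(x,y).

Summing over all non-zero entries:
H(X,Y) = -[1/12·log_10(1/12) + 1/18·log_10(1/18) + 5/36·log_10(5/36) + 5/36·log_10(5/36) + 1/18·log_10(1/18) + 2/9·log_10(2/9) + 5/36·log_10(5/36) + 1/9·log_10(1/9) + 1/18·log_10(1/18)]
H(X,Y) = 0.9076 dits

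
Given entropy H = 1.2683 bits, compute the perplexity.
2.4088

Perplexity is 2^H (or exp(H) for natural log).

H = 1.2683 bits
Perplexity = 2^1.2683 = 2.4088

Interpretation: The model's uncertainty is equivalent to choosing uniformly among 2.4 options.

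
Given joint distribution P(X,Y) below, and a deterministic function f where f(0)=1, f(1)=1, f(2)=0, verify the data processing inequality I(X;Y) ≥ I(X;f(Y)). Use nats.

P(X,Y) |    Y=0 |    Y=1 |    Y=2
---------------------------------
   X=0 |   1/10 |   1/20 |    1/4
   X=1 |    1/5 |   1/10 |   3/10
I(X;Y) = 0.0076, I(X;f(Y)) = 0.0076, inequality holds: 0.0076 ≥ 0.0076

Data Processing Inequality: For any Markov chain X → Y → Z, we have I(X;Y) ≥ I(X;Z).

Here Z = f(Y) is a deterministic function of Y, forming X → Y → Z.

Original I(X;Y) = 0.0076 nats

After applying f:
P(X,Z) where Z=f(Y):
- P(X,Z=0) = P(X,Y=2)
- P(X,Z=1) = P(X,Y=0) + P(X,Y=1)

I(X;Z) = I(X;f(Y)) = 0.0076 nats

Verification: 0.0076 ≥ 0.0076 ✓

Information cannot be created by processing; the function f can only lose information about X.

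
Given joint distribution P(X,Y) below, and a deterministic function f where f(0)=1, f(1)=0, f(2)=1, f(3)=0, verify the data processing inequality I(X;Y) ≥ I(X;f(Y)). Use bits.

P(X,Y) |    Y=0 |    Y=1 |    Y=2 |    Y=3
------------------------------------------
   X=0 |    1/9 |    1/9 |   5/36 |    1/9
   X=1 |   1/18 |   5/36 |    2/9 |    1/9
I(X;Y) = 0.0276, I(X;f(Y)) = 0.0000, inequality holds: 0.0276 ≥ 0.0000

Data Processing Inequality: For any Markov chain X → Y → Z, we have I(X;Y) ≥ I(X;Z).

Here Z = f(Y) is a deterministic function of Y, forming X → Y → Z.

Original I(X;Y) = 0.0276 bits

After applying f:
P(X,Z) where Z=f(Y):
- P(X,Z=0) = P(X,Y=1) + P(X,Y=3)
- P(X,Z=1) = P(X,Y=0) + P(X,Y=2)

I(X;Z) = I(X;f(Y)) = 0.0000 bits

Verification: 0.0276 ≥ 0.0000 ✓

Information cannot be created by processing; the function f can only lose information about X.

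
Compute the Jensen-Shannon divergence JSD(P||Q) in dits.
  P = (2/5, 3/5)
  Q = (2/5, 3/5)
0.0000 dits

Jensen-Shannon divergence is:
JSD(P||Q) = 0.5 × D_KL(P||M) + 0.5 × D_KL(Q||M)
where M = 0.5 × (P + Q) is the mixture distribution.

M = 0.5 × (2/5, 3/5) + 0.5 × (2/5, 3/5) = (2/5, 3/5)

D_KL(P||M) = 0.0000 dits
D_KL(Q||M) = 0.0000 dits

JSD(P||Q) = 0.5 × 0.0000 + 0.5 × 0.0000 = 0.0000 dits

Unlike KL divergence, JSD is symmetric and bounded: 0 ≤ JSD ≤ log(2).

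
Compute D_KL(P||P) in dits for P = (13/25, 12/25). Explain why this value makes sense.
0.0000 dits

KL divergence satisfies the Gibbs inequality: D_KL(P||Q) ≥ 0 for all distributions P, Q.

D_KL(P||Q) = Σ p(x) log(p(x)/q(x))
Each term is p(x) × log_10(p(x)/p(x)) = p(x) × log_10(1) = 0, so the sum is 0.
D_KL(P||Q) = 0.0000 dits

When P = Q, the KL divergence is exactly 0, as there is no 'divergence' between identical distributions.

This non-negativity is a fundamental property: relative entropy cannot be negative because it measures how different Q is from P.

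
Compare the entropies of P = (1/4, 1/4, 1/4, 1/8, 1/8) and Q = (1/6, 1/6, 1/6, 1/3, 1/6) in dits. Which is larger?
Q

Computing entropies in dits:
H(P) = 0.6773
H(Q) = 0.6778

Distribution Q has higher entropy.

Intuition: The distribution closer to uniform (more spread out) has higher entropy.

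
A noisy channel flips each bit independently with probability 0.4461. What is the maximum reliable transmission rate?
0.0084 bits

For a binary symmetric channel (BSC) with error probability p:
Capacity C = 1 - H(p) bits per symbol

where H(p) = -p log₂(p) - (1-p) log₂(1-p) is the binary entropy function.

H(0.4461) = 0.9916 bits
C = 1 - 0.9916 = 0.0084 bits per symbol

This means we can reliably transmit up to 0.0084 bits of information per channel use.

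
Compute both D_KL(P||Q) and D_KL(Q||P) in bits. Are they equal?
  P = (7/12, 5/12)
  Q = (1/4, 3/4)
D_KL(P||Q) = 0.3597, D_KL(Q||P) = 0.3304

KL divergence is not symmetric: D_KL(P||Q) ≠ D_KL(Q||P) in general.

D_KL(P||Q) = 0.3597 bits
D_KL(Q||P) = 0.3304 bits

No, they are not equal!

This asymmetry is why KL divergence is not a true distance metric.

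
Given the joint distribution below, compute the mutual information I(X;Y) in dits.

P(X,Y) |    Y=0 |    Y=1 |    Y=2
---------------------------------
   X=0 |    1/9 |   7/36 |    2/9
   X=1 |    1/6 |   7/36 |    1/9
0.0100 dits

Mutual information: I(X;Y) = H(X) + H(Y) - H(X,Y)

Marginals:
P(X) = (19/36, 17/36), H(X) = 0.3004 dits
P(Y) = (5/18, 7/18, 1/3), H(Y) = 0.4731 dits

Joint entropy: H(X,Y) = 0.7635 dits

I(X;Y) = 0.3004 + 0.4731 - 0.7635 = 0.0100 dits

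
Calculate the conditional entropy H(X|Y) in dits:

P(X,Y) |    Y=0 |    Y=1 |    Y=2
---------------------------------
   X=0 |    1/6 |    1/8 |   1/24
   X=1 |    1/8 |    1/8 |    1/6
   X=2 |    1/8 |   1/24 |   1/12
0.4453 dits

Using the chain rule: H(X|Y) = H(X,Y) - H(Y)

First, compute H(X,Y) = 0.9159 dits

Marginal P(Y) = (5/12, 7/24, 7/24)
H(Y) = 0.4706 dits

H(X|Y) = H(X,Y) - H(Y) = 0.9159 - 0.4706 = 0.4453 dits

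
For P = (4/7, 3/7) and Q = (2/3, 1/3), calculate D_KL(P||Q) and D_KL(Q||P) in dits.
D_KL(P||Q) = 0.0085, D_KL(Q||P) = 0.0082

KL divergence is not symmetric: D_KL(P||Q) ≠ D_KL(Q||P) in general.

D_KL(P||Q) = 0.0085 dits
D_KL(Q||P) = 0.0082 dits

No, they are not equal!

This asymmetry is why KL divergence is not a true distance metric.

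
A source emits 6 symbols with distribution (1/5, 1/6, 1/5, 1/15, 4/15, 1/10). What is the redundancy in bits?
0.1242 bits

Redundancy measures how far a source is from maximum entropy:
R = H_max - H(X)

Maximum entropy for 6 symbols: H_max = log_2(6) = 2.5850 bits
Actual entropy: H(X) = 2.4608 bits
Redundancy: R = 2.5850 - 2.4608 = 0.1242 bits

This redundancy represents potential for compression: the source could be compressed by 0.1242 bits per symbol.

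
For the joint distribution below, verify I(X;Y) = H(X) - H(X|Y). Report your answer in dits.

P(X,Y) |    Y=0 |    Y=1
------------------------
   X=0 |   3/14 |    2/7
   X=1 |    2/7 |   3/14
I(X;Y) = 0.0044 dits

Mutual information has multiple equivalent forms:
- I(X;Y) = H(X) - H(X|Y)
- I(X;Y) = H(Y) - H(Y|X)
- I(X;Y) = H(X) + H(Y) - H(X,Y)

Computing all quantities:
H(X) = 0.3010, H(Y) = 0.3010, H(X,Y) = 0.5976
H(X|Y) = 0.2966, H(Y|X) = 0.2966

Verification:
H(X) - H(X|Y) = 0.3010 - 0.2966 = 0.0044
H(Y) - H(Y|X) = 0.3010 - 0.2966 = 0.0044
H(X) + H(Y) - H(X,Y) = 0.3010 + 0.3010 - 0.5976 = 0.0044

All forms give I(X;Y) = 0.0044 dits. ✓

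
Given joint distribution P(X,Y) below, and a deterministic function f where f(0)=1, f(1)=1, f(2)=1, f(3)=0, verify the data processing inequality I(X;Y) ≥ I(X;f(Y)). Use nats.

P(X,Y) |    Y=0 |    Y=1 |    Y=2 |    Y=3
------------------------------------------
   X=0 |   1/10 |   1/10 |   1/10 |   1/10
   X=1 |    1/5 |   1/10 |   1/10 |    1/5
I(X;Y) = 0.0138, I(X;f(Y)) = 0.0040, inequality holds: 0.0138 ≥ 0.0040

Data Processing Inequality: For any Markov chain X → Y → Z, we have I(X;Y) ≥ I(X;Z).

Here Z = f(Y) is a deterministic function of Y, forming X → Y → Z.

Original I(X;Y) = 0.0138 nats

After applying f:
P(X,Z) where Z=f(Y):
- P(X,Z=0) = P(X,Y=3)
- P(X,Z=1) = P(X,Y=0) + P(X,Y=1) + P(X,Y=2)

I(X;Z) = I(X;f(Y)) = 0.0040 nats

Verification: 0.0138 ≥ 0.0040 ✓

Information cannot be created by processing; the function f can only lose information about X.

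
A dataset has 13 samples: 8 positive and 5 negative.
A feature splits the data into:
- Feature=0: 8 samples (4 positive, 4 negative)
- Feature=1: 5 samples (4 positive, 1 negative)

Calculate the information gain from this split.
0.0682 bits

Information Gain = H(Y) - H(Y|Feature)

Before split:
P(positive) = 8/13 = 0.6154
H(Y) = 0.9612 bits

After split:
Feature=0: H = 1.0000 bits (weight = 8/13)
Feature=1: H = 0.7219 bits (weight = 5/13)
H(Y|Feature) = (8/13)×1.0000 + (5/13)×0.7219 = 0.8930 bits

Information Gain = 0.9612 - 0.8930 = 0.0682 bits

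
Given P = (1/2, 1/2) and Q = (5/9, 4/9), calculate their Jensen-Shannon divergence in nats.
0.0015 nats

Jensen-Shannon divergence is:
JSD(P||Q) = 0.5 × D_KL(P||M) + 0.5 × D_KL(Q||M)
where M = 0.5 × (P + Q) is the mixture distribution.

M = 0.5 × (1/2, 1/2) + 0.5 × (5/9, 4/9) = (19/36, 17/36)

D_KL(P||M) = 0.0015 nats
D_KL(Q||M) = 0.0016 nats

JSD(P||Q) = 0.5 × 0.0015 + 0.5 × 0.0016 = 0.0015 nats

Unlike KL divergence, JSD is symmetric and bounded: 0 ≤ JSD ≤ log(2).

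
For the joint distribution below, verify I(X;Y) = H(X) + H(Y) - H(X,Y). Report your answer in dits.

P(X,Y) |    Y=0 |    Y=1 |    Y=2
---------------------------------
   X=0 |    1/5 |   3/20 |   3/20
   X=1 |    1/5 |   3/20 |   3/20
I(X;Y) = 0.0000 dits

Mutual information has multiple equivalent forms:
- I(X;Y) = H(X) - H(X|Y)
- I(X;Y) = H(Y) - H(Y|X)
- I(X;Y) = H(X) + H(Y) - H(X,Y)

Computing all quantities:
H(X) = 0.3010, H(Y) = 0.4729, H(X,Y) = 0.7739
H(X|Y) = 0.3010, H(Y|X) = 0.4729

Verification:
H(X) - H(X|Y) = 0.3010 - 0.3010 = 0.0000
H(Y) - H(Y|X) = 0.4729 - 0.4729 = 0.0000
H(X) + H(Y) - H(X,Y) = 0.3010 + 0.4729 - 0.7739 = 0.0000

All forms give I(X;Y) = 0.0000 dits. ✓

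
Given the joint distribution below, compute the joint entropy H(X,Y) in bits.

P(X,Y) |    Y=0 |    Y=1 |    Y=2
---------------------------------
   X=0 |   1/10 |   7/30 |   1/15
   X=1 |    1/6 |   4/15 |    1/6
2.4527 bits

Joint entropy is H(X,Y) = -Σ_{x,y} p(x,y) log p(x,y).

Summing over all non-zero entries:
H(X,Y) = -[1/10·log_2(1/10) + 7/30·log_2(7/30) + 1/15·log_2(1/15) + 1/6·log_2(1/6) + 4/15·log_2(4/15) + 1/6·log_2(1/6)]
H(X,Y) = 2.4527 bits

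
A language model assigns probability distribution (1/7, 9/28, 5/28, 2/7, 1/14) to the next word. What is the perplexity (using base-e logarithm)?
4.4677

Perplexity is e^H (or exp(H) for natural log).

First, H = -Σ p log p = 1.4969 nats
Perplexity = e^1.4969 = 4.4677

Interpretation: The model's uncertainty is equivalent to choosing uniformly among 4.5 options.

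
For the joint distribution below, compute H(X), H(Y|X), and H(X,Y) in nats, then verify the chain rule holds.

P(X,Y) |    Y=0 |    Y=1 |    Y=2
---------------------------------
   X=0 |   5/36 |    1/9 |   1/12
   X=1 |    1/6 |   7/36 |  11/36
H(X,Y) = 1.7047, H(X) = 0.6365, H(Y|X) = 1.0682 (all in nats)

Chain rule: H(X,Y) = H(X) + H(Y|X)

Left side — joint entropy directly:
H(X,Y) = -Σ p(x,y) log p(x,y) = 1.7047 nats

Right side — compute H(Y|X) from the conditional distributions:
P(X) = (1/3, 2/3), so H(X) = 0.6365 nats
H(Y|X) = Σ_x P(X=x) · H(Y|X=x):
  P(Y|X=0) = (5/12, 1/3, 1/4), H(Y|X=0) = 1.0776, weight P(X=0) = 1/3
  P(Y|X=1) = (1/4, 7/24, 11/24), H(Y|X=1) = 1.0635, weight P(X=1) = 2/3
H(Y|X) = 1.0682 nats

H(X) + H(Y|X) = 0.6365 + 1.0682 = 1.7047 nats

Both sides equal 1.7047 nats. ✓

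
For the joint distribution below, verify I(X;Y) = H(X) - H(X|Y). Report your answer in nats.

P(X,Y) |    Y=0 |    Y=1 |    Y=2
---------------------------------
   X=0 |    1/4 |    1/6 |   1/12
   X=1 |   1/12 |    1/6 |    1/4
I(X;Y) = 0.0872 nats

Mutual information has multiple equivalent forms:
- I(X;Y) = H(X) - H(X|Y)
- I(X;Y) = H(Y) - H(Y|X)
- I(X;Y) = H(X) + H(Y) - H(X,Y)

Computing all quantities:
H(X) = 0.6931, H(Y) = 1.0986, H(X,Y) = 1.7046
H(X|Y) = 0.6059, H(Y|X) = 1.0114

Verification:
H(X) - H(X|Y) = 0.6931 - 0.6059 = 0.0872
H(Y) - H(Y|X) = 1.0986 - 1.0114 = 0.0872
H(X) + H(Y) - H(X,Y) = 0.6931 + 1.0986 - 1.7046 = 0.0872

All forms give I(X;Y) = 0.0872 nats. ✓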